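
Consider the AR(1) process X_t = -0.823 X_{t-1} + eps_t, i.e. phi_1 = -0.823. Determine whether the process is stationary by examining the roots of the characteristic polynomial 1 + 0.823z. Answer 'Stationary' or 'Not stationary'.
\text{Stationary}

The AR(p) characteristic polynomial is P(z) = 1 + 0.823z.
Stationarity requires all roots to lie outside the unit circle, i.e. |z| > 1 for every root.
This is linear in z: 1 + (0.823) z = 0  =>  z = -1/(0.823) = -1.215067,  |z| = 1.215067.
Moduli of all roots: 1.2151.
All moduli strictly greater than 1? Yes.
Verdict: Stationary.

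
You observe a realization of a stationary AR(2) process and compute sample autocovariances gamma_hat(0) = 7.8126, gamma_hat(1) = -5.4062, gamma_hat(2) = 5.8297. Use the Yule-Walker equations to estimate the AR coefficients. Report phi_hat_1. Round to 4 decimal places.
\hat\phi_{1} = -0.3370

The Yule-Walker equations for an AR(p) process read, in matrix form,
  Gamma_p phi = r_p,   with   (Gamma_p)_{ij} = gamma(|i - j|),
                       (r_p)_i = gamma(i),   i,j = 1..p.
Substitute the sample gammas (Toeplitz matrix and right-hand side of size 2):
  Gamma_p = [[7.8126, -5.4062], [-5.4062, 7.8126]]
  r_p     = [-5.4062, 5.8297]
Written out:
  7.8126 phi_1 - 5.4062 phi_2 = -5.4062
  -5.4062 phi_1 + 7.8126 phi_2 = 5.8297
Solve by Cramer's rule:
  det = gamma(0)^2 - gamma(1)^2 = (7.8126)^2 - (-5.4062)^2 = 61.03671876 - 29.22699844 = 31.80972032
  phi_hat_1 = [gamma(1) gamma(0) - gamma(1) gamma(2)] / det = [(-5.4062)(7.8126) - (-5.4062)(5.8297)] / 31.80972032 = -10.71995398 / 31.80972032 = -0.337
  phi_hat_2 = [gamma(0) gamma(2) - gamma(1)^2] / det = [(7.8126)(5.8297) - (-5.4062)^2] / 31.80972032 = 16.31811578 / 31.80972032 = 0.513
So phi_hat = [-0.3370, 0.5130].
Therefore phi_hat_1 = -0.3370.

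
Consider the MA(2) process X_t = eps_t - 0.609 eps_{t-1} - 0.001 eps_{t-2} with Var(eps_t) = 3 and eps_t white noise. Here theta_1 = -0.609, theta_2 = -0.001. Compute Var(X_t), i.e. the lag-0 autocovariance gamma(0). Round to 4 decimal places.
\gamma(0) = 4.1126

For an MA(q) process X_t = eps_t + sum_i theta_i eps_{t-i} with
Var(eps_t) = sigma^2, the variance is
  gamma(0) = sigma^2 * (1 + sum_i theta_i^2).
  sum_i theta_i^2 = (-0.609)^2 + (-0.001)^2 = 0.370881 + 0.000001 = 0.370882.
  gamma(0) = 3 * (1 + 0.370882) = 3 * 1.370882 = 4.112646, which rounds to 4.1126.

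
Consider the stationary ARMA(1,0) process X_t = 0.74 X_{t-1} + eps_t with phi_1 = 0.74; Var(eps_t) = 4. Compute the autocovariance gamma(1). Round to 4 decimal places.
\gamma(1) = 6.5429

Multiply the model equation by X_{t-k} and take expectations. With theta_0 = psi_0 = 1 and psi_j the MA(infinity) weights, this gives
  gamma(k) - sum_i phi_i gamma(k-i) = c_k,
  c_k = sigma^2 * sum_{j=k..q} theta_j psi_{j-k}   (c_k = 0 for k > q),
using gamma(-m) = gamma(m).
Pure AR (q = 0): c_0 = sigma^2 = 4, c_k = 0 for k >= 1.
Equations for k = 0 and k = 1 (AR order 1):
  gamma(0) = phi_1 gamma(1) + c_0
  gamma(1) = phi_1 gamma(0) + c_1
Substituting the second into the first: gamma(0) (1 - phi_1^2) = c_0 + phi_1 c_1, so
  gamma(0) = c_0 / (1 - phi_1^2) = 4 / (1 - (0.74)^2) = 4 / 0.4524 = 8.841733.
  gamma(1) = phi_1 gamma(0) = (0.74)(8.841733) = 6.542882.
Therefore gamma(1) = 6.5429 (to 4 decimal places).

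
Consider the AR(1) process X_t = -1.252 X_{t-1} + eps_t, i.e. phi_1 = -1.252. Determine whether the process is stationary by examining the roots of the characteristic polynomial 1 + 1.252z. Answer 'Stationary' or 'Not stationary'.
\text{Not stationary}

The AR(p) characteristic polynomial is P(z) = 1 + 1.252z.
Stationarity requires all roots to lie outside the unit circle, i.e. |z| > 1 for every root.
This is linear in z: 1 + (1.252) z = 0  =>  z = -1/(1.252) = -0.798722,  |z| = 0.798722.
Moduli of all roots: 0.7987.
All moduli strictly greater than 1? No.
Verdict: Not stationary.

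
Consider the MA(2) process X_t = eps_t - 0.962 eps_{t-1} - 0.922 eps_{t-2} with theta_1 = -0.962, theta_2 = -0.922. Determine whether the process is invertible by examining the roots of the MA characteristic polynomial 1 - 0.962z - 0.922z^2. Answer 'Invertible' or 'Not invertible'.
\text{Not invertible}

The MA(q) characteristic polynomial is P(z) = 1 - 0.962z - 0.922z^2.
Invertibility requires all roots to lie outside the unit circle, i.e. |z| > 1 for every root.
Set 1 + (-0.962) z + (-0.922) z^2 = 0, i.e. a z^2 + b z + c = 0 with a = -0.922, b = -0.962, c = 1.
Discriminant D = b^2 - 4ac = (-0.962)^2 - 4*(-0.922)*1 = 0.925444 - (-3.688) = 4.613444.
D >= 0, so the roots are real: z = (-b +/- sqrt(D)) / (2a) = (0.962 +/- 2.147893) / (-1.844).
  z_1 = (0.962 + 2.147893) / (-1.844) = -1.6865,   |z_1| = 1.6865.
  z_2 = (0.962 - 2.147893) / (-1.844) = 0.6431,   |z_2| = 0.6431.
Moduli of all roots: 1.6865, 0.6431.
All moduli strictly greater than 1? No.
Verdict: Not invertible.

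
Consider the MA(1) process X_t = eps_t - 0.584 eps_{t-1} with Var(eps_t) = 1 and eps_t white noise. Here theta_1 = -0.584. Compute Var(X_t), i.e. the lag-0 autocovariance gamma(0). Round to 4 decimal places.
\gamma(0) = 1.3411

For an MA(q) process X_t = eps_t + sum_i theta_i eps_{t-i} with
Var(eps_t) = sigma^2, the variance is
  gamma(0) = sigma^2 * (1 + sum_i theta_i^2).
  sum_i theta_i^2 = (-0.584)^2 = 0.341056.
  gamma(0) = 1 * (1 + 0.341056) = 1 * 1.341056 = 1.341056, which rounds to 1.3411.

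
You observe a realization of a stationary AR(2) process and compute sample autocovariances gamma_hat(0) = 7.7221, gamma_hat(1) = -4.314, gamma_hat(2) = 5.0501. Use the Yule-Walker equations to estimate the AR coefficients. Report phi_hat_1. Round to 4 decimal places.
\hat\phi_{1} = -0.2810

The Yule-Walker equations for an AR(p) process read, in matrix form,
  Gamma_p phi = r_p,   with   (Gamma_p)_{ij} = gamma(|i - j|),
                       (r_p)_i = gamma(i),   i,j = 1..p.
Substitute the sample gammas (Toeplitz matrix and right-hand side of size 2):
  Gamma_p = [[7.7221, -4.314], [-4.314, 7.7221]]
  r_p     = [-4.314, 5.0501]
Written out:
  7.7221 phi_1 - 4.314 phi_2 = -4.314
  -4.314 phi_1 + 7.7221 phi_2 = 5.0501
Solve by Cramer's rule:
  det = gamma(0)^2 - gamma(1)^2 = (7.7221)^2 - (-4.314)^2 = 59.63082841 - 18.610596 = 41.02023241
  phi_hat_1 = [gamma(1) gamma(0) - gamma(1) gamma(2)] / det = [(-4.314)(7.7221) - (-4.314)(5.0501)] / 41.02023241 = -11.527008 / 41.02023241 = -0.281
  phi_hat_2 = [gamma(0) gamma(2) - gamma(1)^2] / det = [(7.7221)(5.0501) - (-4.314)^2] / 41.02023241 = 20.38678121 / 41.02023241 = 0.497
So phi_hat = [-0.2810, 0.4970].
Therefore phi_hat_1 = -0.2810.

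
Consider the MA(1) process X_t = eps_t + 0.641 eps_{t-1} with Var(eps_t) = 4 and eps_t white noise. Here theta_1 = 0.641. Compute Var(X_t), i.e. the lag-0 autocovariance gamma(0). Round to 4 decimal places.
\gamma(0) = 5.6435

For an MA(q) process X_t = eps_t + sum_i theta_i eps_{t-i} with
Var(eps_t) = sigma^2, the variance is
  gamma(0) = sigma^2 * (1 + sum_i theta_i^2).
  sum_i theta_i^2 = (0.641)^2 = 0.410881.
  gamma(0) = 4 * (1 + 0.410881) = 4 * 1.410881 = 5.643524, which rounds to 5.6435.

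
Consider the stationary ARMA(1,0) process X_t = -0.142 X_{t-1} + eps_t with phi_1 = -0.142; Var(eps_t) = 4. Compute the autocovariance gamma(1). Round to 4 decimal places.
\gamma(1) = -0.5797

Multiply the model equation by X_{t-k} and take expectations. With theta_0 = psi_0 = 1 and psi_j the MA(infinity) weights, this gives
  gamma(k) - sum_i phi_i gamma(k-i) = c_k,
  c_k = sigma^2 * sum_{j=k..q} theta_j psi_{j-k}   (c_k = 0 for k > q),
using gamma(-m) = gamma(m).
Pure AR (q = 0): c_0 = sigma^2 = 4, c_k = 0 for k >= 1.
Equations for k = 0 and k = 1 (AR order 1):
  gamma(0) = phi_1 gamma(1) + c_0
  gamma(1) = phi_1 gamma(0) + c_1
Substituting the second into the first: gamma(0) (1 - phi_1^2) = c_0 + phi_1 c_1, so
  gamma(0) = c_0 / (1 - phi_1^2) = 4 / (1 - (-0.142)^2) = 4 / 0.979836 = 4.082316.
  gamma(1) = phi_1 gamma(0) = (-0.142)(4.082316) = -0.579689.
Therefore gamma(1) = -0.5797 (to 4 decimal places).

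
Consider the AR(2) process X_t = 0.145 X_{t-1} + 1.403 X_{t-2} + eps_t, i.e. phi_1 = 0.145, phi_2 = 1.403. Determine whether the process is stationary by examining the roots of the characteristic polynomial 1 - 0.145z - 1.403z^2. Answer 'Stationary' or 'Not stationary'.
\text{Not stationary}

The AR(p) characteristic polynomial is P(z) = 1 - 0.145z - 1.403z^2.
Stationarity requires all roots to lie outside the unit circle, i.e. |z| > 1 for every root.
Set 1 + (-0.145) z + (-1.403) z^2 = 0, i.e. a z^2 + b z + c = 0 with a = -1.403, b = -0.145, c = 1.
Discriminant D = b^2 - 4ac = (-0.145)^2 - 4*(-1.403)*1 = 0.021025 - (-5.612) = 5.633025.
D >= 0, so the roots are real: z = (-b +/- sqrt(D)) / (2a) = (0.145 +/- 2.373399) / (-2.806).
  z_1 = (0.145 + 2.373399) / (-2.806) = -0.8975,   |z_1| = 0.8975.
  z_2 = (0.145 - 2.373399) / (-2.806) = 0.7942,   |z_2| = 0.7942.
Moduli of all roots: 0.8975, 0.7942.
All moduli strictly greater than 1? No.
Verdict: Not stationary.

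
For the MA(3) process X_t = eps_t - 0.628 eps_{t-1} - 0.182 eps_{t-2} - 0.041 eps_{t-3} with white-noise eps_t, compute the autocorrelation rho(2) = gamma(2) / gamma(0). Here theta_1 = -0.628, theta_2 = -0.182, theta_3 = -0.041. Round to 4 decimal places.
\rho(2) = -0.1093

For an MA(q) process with theta_0 = 1, the autocovariance is
  gamma(k) = sigma^2 * sum_{i=0..q-k} theta_i * theta_{i+k},
and rho(k) = gamma(k) / gamma(0). Sigma^2 cancels.
  numerator   = (1)*(-0.182) + (-0.628)*(-0.041) = -0.156252.
  denominator = (1)^2 + (-0.628)^2 + (-0.182)^2 + (-0.041)^2 = 1.429189.
  rho(2) = -0.156252 / 1.429189 = -0.1093.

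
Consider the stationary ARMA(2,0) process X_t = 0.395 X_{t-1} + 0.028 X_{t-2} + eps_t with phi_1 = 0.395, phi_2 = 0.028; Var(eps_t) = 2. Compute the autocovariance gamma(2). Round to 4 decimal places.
\gamma(2) = 0.4520

Multiply the model equation by X_{t-k} and take expectations. With theta_0 = psi_0 = 1 and psi_j the MA(infinity) weights, this gives
  gamma(k) - sum_i phi_i gamma(k-i) = c_k,
  c_k = sigma^2 * sum_{j=k..q} theta_j psi_{j-k}   (c_k = 0 for k > q),
using gamma(-m) = gamma(m).
Pure AR (q = 0): c_0 = sigma^2 = 2, c_k = 0 for k >= 1.
Equations for k = 0, 1, 2 (AR order 2, c_2 = 0):
  (E0) gamma(0) = phi_1 gamma(1) + phi_2 gamma(2) + c_0
  (E1) gamma(1) = phi_1 gamma(0) + phi_2 gamma(1) + c_1
  (E2) gamma(2) = phi_1 gamma(1) + phi_2 gamma(0)
From (E1): gamma(1) = A gamma(0) + B with
  A = phi_1 / (1 - phi_2) = 0.395 / 0.972 = 0.406379,   B = c_1 / (1 - phi_2) = 0 / 0.972 = 0.
Insert (E2) into (E0): gamma(0) (1 - phi_2^2) = phi_1 (1 + phi_2) gamma(1) + c_0.
  phi_1 (1 + phi_2) = (0.395)(1.028) = 0.40606,   1 - phi_2^2 = 0.999216.
Replace gamma(1) by A gamma(0) + B and collect gamma(0):
  gamma(0) [0.999216 - (0.40606)(0.406379)] = c_0 = 2
  gamma(0) * 0.834202 = 2
  gamma(0) = 2 / 0.834202 = 2.397501.
  gamma(1) = A gamma(0) = (0.406379)(2.397501) = 0.974293.
  gamma(2) = phi_1 gamma(1) + phi_2 gamma(0) = (0.395)(0.974293) + (0.028)(2.397501) = 0.451976.
Therefore gamma(2) = 0.4520 (to 4 decimal places).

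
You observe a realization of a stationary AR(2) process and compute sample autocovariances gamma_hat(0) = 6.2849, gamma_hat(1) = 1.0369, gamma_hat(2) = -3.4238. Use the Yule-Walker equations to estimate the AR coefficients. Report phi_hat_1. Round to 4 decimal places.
\hat\phi_{1} = 0.2620

The Yule-Walker equations for an AR(p) process read, in matrix form,
  Gamma_p phi = r_p,   with   (Gamma_p)_{ij} = gamma(|i - j|),
                       (r_p)_i = gamma(i),   i,j = 1..p.
Substitute the sample gammas (Toeplitz matrix and right-hand side of size 2):
  Gamma_p = [[6.2849, 1.0369], [1.0369, 6.2849]]
  r_p     = [1.0369, -3.4238]
Written out:
  6.2849 phi_1 + 1.0369 phi_2 = 1.0369
  1.0369 phi_1 + 6.2849 phi_2 = -3.4238
Solve by Cramer's rule:
  det = gamma(0)^2 - gamma(1)^2 = (6.2849)^2 - (1.0369)^2 = 39.49996801 - 1.07516161 = 38.4248064
  phi_hat_1 = [gamma(1) gamma(0) - gamma(1) gamma(2)] / det = [(1.0369)(6.2849) - (1.0369)(-3.4238)] / 38.4248064 = 10.06695103 / 38.4248064 = 0.262
  phi_hat_2 = [gamma(0) gamma(2) - gamma(1)^2] / det = [(6.2849)(-3.4238) - (1.0369)^2] / 38.4248064 = -22.59340223 / 38.4248064 = -0.588
So phi_hat = [0.2620, -0.5880].
Therefore phi_hat_1 = 0.2620.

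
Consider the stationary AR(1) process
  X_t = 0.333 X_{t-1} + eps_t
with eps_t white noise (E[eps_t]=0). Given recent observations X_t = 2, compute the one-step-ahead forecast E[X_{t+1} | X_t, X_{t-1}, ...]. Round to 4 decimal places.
E[X_{t+1} \mid \mathcal F_t] = 0.6660

For an AR(p) model X_t = c + sum_i phi_i X_{t-i} + eps_t, the
one-step-ahead conditional mean is
  E[X_{t+1} | X_t, ...] = c + sum_i phi_i X_{t+1-i}.
Substitute known values:
  E[X_{t+1} | ...] = (0.333) * (2)
                   = 0.6660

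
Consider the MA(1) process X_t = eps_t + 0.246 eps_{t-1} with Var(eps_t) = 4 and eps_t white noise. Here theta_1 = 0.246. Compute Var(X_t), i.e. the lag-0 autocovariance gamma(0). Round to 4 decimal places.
\gamma(0) = 4.2421

For an MA(q) process X_t = eps_t + sum_i theta_i eps_{t-i} with
Var(eps_t) = sigma^2, the variance is
  gamma(0) = sigma^2 * (1 + sum_i theta_i^2).
  sum_i theta_i^2 = (0.246)^2 = 0.060516.
  gamma(0) = 4 * (1 + 0.060516) = 4 * 1.060516 = 4.242064, which rounds to 4.2421.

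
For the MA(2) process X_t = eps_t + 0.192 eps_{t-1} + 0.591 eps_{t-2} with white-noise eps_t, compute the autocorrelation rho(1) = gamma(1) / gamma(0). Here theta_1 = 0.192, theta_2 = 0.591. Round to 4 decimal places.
\rho(1) = 0.2204

For an MA(q) process with theta_0 = 1, the autocovariance is
  gamma(k) = sigma^2 * sum_{i=0..q-k} theta_i * theta_{i+k},
and rho(k) = gamma(k) / gamma(0). Sigma^2 cancels.
  numerator   = (1)*(0.192) + (0.192)*(0.591) = 0.305472.
  denominator = (1)^2 + (0.192)^2 + (0.591)^2 = 1.386145.
  rho(1) = 0.305472 / 1.386145 = 0.2204.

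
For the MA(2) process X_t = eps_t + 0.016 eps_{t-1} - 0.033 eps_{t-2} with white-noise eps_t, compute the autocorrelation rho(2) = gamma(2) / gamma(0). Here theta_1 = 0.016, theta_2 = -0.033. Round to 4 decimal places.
\rho(2) = -0.0330

For an MA(q) process with theta_0 = 1, the autocovariance is
  gamma(k) = sigma^2 * sum_{i=0..q-k} theta_i * theta_{i+k},
and rho(k) = gamma(k) / gamma(0). Sigma^2 cancels.
  numerator   = (1)*(-0.033) = -0.033.
  denominator = (1)^2 + (0.016)^2 + (-0.033)^2 = 1.001345.
  rho(2) = -0.033 / 1.001345 = -0.0330.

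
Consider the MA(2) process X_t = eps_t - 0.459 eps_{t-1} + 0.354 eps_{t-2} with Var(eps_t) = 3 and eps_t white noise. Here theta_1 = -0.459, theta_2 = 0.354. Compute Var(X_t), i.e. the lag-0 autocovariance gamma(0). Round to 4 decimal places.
\gamma(0) = 4.0080

For an MA(q) process X_t = eps_t + sum_i theta_i eps_{t-i} with
Var(eps_t) = sigma^2, the variance is
  gamma(0) = sigma^2 * (1 + sum_i theta_i^2).
  sum_i theta_i^2 = (-0.459)^2 + (0.354)^2 = 0.210681 + 0.125316 = 0.335997.
  gamma(0) = 3 * (1 + 0.335997) = 3 * 1.335997 = 4.007991, which rounds to 4.0080.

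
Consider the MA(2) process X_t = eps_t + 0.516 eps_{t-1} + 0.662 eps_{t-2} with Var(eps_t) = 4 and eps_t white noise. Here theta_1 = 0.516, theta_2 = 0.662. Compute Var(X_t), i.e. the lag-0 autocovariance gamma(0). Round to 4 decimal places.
\gamma(0) = 6.8180

For an MA(q) process X_t = eps_t + sum_i theta_i eps_{t-i} with
Var(eps_t) = sigma^2, the variance is
  gamma(0) = sigma^2 * (1 + sum_i theta_i^2).
  sum_i theta_i^2 = (0.516)^2 + (0.662)^2 = 0.266256 + 0.438244 = 0.7045.
  gamma(0) = 4 * (1 + 0.7045) = 4 * 1.7045 = 6.818, which rounds to 6.8180.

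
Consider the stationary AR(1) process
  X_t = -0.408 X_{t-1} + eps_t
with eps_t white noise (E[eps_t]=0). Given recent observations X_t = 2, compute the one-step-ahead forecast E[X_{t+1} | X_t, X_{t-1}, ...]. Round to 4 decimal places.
E[X_{t+1} \mid \mathcal F_t] = -0.8160

For an AR(p) model X_t = c + sum_i phi_i X_{t-i} + eps_t, the
one-step-ahead conditional mean is
  E[X_{t+1} | X_t, ...] = c + sum_i phi_i X_{t+1-i}.
Substitute known values:
  E[X_{t+1} | ...] = (-0.408) * (2)
                   = -0.8160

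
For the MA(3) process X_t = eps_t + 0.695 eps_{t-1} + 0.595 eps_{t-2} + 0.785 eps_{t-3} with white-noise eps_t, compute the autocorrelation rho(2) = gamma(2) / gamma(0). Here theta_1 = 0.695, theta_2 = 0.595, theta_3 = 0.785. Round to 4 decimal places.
\rho(2) = 0.4649

For an MA(q) process with theta_0 = 1, the autocovariance is
  gamma(k) = sigma^2 * sum_{i=0..q-k} theta_i * theta_{i+k},
and rho(k) = gamma(k) / gamma(0). Sigma^2 cancels.
  numerator   = (1)*(0.595) + (0.695)*(0.785) = 1.140575.
  denominator = (1)^2 + (0.695)^2 + (0.595)^2 + (0.785)^2 = 2.453275.
  rho(2) = 1.140575 / 2.453275 = 0.4649.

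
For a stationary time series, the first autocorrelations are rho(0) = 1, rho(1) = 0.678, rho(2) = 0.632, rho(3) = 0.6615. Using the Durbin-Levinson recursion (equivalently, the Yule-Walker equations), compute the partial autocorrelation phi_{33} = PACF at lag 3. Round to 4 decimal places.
\phi_{33} = 0.3161

The PACF at lag k is phi_{kk}, the last component of the solution
to the Yule-Walker system G_k phi = r_k where
  (G_k)_{ij} = rho(|i - j|), (r_k)_i = rho(i), i,j = 1..k.
Equivalently, Durbin-Levinson gives phi_{kk} iteratively:
  phi_{11} = rho(1)
  phi_{kk} = [rho(k) - sum_{j=1..k-1} phi_{k-1,j} rho(k-j)]
            / [1 - sum_{j=1..k-1} phi_{k-1,j} rho(j)],
  phi_{k,j} = phi_{k-1,j} - phi_{kk} phi_{k-1,k-j},  j = 1..k-1.
Step k = 1:
  phi_11 = rho(1) = 0.678.
Step k = 2:
  phi_22 = [rho(2) - phi_11 rho(1)] / [1 - phi_11 rho(1)] = [0.632 - (0.678)(0.678)] / [1 - (0.678)(0.678)]
         = 0.172316 / 0.540316 = 0.318917.
  Update: phi_21 = phi_11 - phi_22 phi_11 = 0.678 - (0.318917)(0.678) = 0.461774.
Step k = 3:
  phi_33 = [rho(3) - phi_21 rho(2) - phi_22 rho(1)] / [1 - phi_21 rho(1) - phi_22 rho(2)]
    numerator   = 0.6615 - (0.461774)(0.632) - (0.318917)(0.678) = 0.15343291
    denominator = 1 - (0.461774)(0.678) - (0.318917)(0.632) = 0.48536148
  phi_33 = 0.15343291 / 0.48536148 = 0.3161.
Therefore phi_{33} = 0.3161.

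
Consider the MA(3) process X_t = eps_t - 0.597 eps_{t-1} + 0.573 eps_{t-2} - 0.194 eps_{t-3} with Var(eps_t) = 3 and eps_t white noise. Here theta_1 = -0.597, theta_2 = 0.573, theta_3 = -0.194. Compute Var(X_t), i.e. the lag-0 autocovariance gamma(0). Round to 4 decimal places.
\gamma(0) = 5.1671

For an MA(q) process X_t = eps_t + sum_i theta_i eps_{t-i} with
Var(eps_t) = sigma^2, the variance is
  gamma(0) = sigma^2 * (1 + sum_i theta_i^2).
  sum_i theta_i^2 = (-0.597)^2 + (0.573)^2 + (-0.194)^2 = 0.356409 + 0.328329 + 0.037636 = 0.722374.
  gamma(0) = 3 * (1 + 0.722374) = 3 * 1.722374 = 5.167122, which rounds to 5.1671.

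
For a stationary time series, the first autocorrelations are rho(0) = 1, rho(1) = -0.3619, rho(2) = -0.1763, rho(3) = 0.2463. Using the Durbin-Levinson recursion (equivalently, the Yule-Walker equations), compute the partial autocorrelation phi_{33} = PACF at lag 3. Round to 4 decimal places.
\phi_{33} = 0.0421

The PACF at lag k is phi_{kk}, the last component of the solution
to the Yule-Walker system G_k phi = r_k where
  (G_k)_{ij} = rho(|i - j|), (r_k)_i = rho(i), i,j = 1..k.
Equivalently, Durbin-Levinson gives phi_{kk} iteratively:
  phi_{11} = rho(1)
  phi_{kk} = [rho(k) - sum_{j=1..k-1} phi_{k-1,j} rho(k-j)]
            / [1 - sum_{j=1..k-1} phi_{k-1,j} rho(j)],
  phi_{k,j} = phi_{k-1,j} - phi_{kk} phi_{k-1,k-j},  j = 1..k-1.
Step k = 1:
  phi_11 = rho(1) = -0.3619.
Step k = 2:
  phi_22 = [rho(2) - phi_11 rho(1)] / [1 - phi_11 rho(1)] = [-0.1763 - (-0.3619)(-0.3619)] / [1 - (-0.3619)(-0.3619)]
         = -0.30727161 / 0.86902839 = -0.353581.
  Update: phi_21 = phi_11 - phi_22 phi_11 = -0.3619 - (-0.353581)(-0.3619) = -0.489861.
Step k = 3:
  phi_33 = [rho(3) - phi_21 rho(2) - phi_22 rho(1)] / [1 - phi_21 rho(1) - phi_22 rho(2)]
    numerator   = 0.2463 - (-0.489861)(-0.1763) - (-0.353581)(-0.3619) = 0.0319767
    denominator = 1 - (-0.489861)(-0.3619) - (-0.353581)(-0.1763) = 0.7603831
  phi_33 = 0.0319767 / 0.7603831 = 0.0421.
Therefore phi_{33} = 0.0421.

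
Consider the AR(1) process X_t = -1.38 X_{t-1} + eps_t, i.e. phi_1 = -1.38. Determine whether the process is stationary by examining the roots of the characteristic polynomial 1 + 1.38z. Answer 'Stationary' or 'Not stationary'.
\text{Not stationary}

The AR(p) characteristic polynomial is P(z) = 1 + 1.38z.
Stationarity requires all roots to lie outside the unit circle, i.e. |z| > 1 for every root.
This is linear in z: 1 + (1.38) z = 0  =>  z = -1/(1.38) = -0.724638,  |z| = 0.724638.
Moduli of all roots: 0.7246.
All moduli strictly greater than 1? No.
Verdict: Not stationary.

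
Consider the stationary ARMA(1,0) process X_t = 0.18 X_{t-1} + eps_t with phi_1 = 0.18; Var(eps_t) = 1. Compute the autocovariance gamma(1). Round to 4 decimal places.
\gamma(1) = 0.1860

Multiply the model equation by X_{t-k} and take expectations. With theta_0 = psi_0 = 1 and psi_j the MA(infinity) weights, this gives
  gamma(k) - sum_i phi_i gamma(k-i) = c_k,
  c_k = sigma^2 * sum_{j=k..q} theta_j psi_{j-k}   (c_k = 0 for k > q),
using gamma(-m) = gamma(m).
Pure AR (q = 0): c_0 = sigma^2 = 1, c_k = 0 for k >= 1.
Equations for k = 0 and k = 1 (AR order 1):
  gamma(0) = phi_1 gamma(1) + c_0
  gamma(1) = phi_1 gamma(0) + c_1
Substituting the second into the first: gamma(0) (1 - phi_1^2) = c_0 + phi_1 c_1, so
  gamma(0) = c_0 / (1 - phi_1^2) = 1 / (1 - (0.18)^2) = 1 / 0.9676 = 1.033485.
  gamma(1) = phi_1 gamma(0) = (0.18)(1.033485) = 0.186027.
Therefore gamma(1) = 0.1860 (to 4 decimal places).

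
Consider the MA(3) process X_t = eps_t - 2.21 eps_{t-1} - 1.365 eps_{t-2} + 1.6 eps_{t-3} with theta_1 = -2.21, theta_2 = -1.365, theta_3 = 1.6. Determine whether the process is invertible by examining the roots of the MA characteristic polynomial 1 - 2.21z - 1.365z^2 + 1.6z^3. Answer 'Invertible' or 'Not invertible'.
\text{Not invertible}

The MA(q) characteristic polynomial is P(z) = 1 - 2.21z - 1.365z^2 + 1.6z^3.
Invertibility requires all roots to lie outside the unit circle, i.e. |z| > 1 for every root.
Degree 3: look for a simple real root z0 first, then factor out (1 - z/z0) and solve the remaining quadratic.
Testing z0 = 0.4: P(0.4) = 1 + (-2.21)(0.4) + (-1.365)(0.4)^2 + (1.6)(0.4)^3
  = 1 + (-0.884) + (-0.2184) + (0.1024) = 0.  So z_0 = 0.4 is a root, |z_0| = 0.4.
Divide out the factor (1 - 2.5 z) = (1 - z/z0) (since 1/z0 = 2.5):
  P(z) = (1 - 2.5 z)(1 + (0.29) z + (-0.64) z^2)
  [check: z-coef 0.29 - (2.5) = -2.21; z^2-coef -0.64 - (2.5)(0.29) = -1.365; z^3-coef -(2.5)(-0.64) = 1.6.]
Remaining roots from the quadratic factor 1 + (0.29) z + (-0.64) z^2:
  Set 1 + (0.29) z + (-0.64) z^2 = 0, i.e. a z^2 + b z + c = 0 with a = -0.64, b = 0.29, c = 1.
  Discriminant D = b^2 - 4ac = (0.29)^2 - 4*(-0.64)*1 = 0.0841 - (-2.56) = 2.6441.
  D >= 0, so the roots are real: z = (-b +/- sqrt(D)) / (2a) = (-0.29 +/- 1.626069) / (-1.28).
    z_1 = (-0.29 + 1.626069) / (-1.28) = -1.0438,   |z_1| = 1.0438.
    z_2 = (-0.29 - 1.626069) / (-1.28) = 1.4969,   |z_2| = 1.4969.
Moduli of all roots: 0.4000, 1.0438, 1.4969.
All moduli strictly greater than 1? No.
Verdict: Not invertible.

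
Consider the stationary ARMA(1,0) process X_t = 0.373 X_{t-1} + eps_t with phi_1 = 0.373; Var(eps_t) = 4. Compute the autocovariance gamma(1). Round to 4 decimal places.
\gamma(1) = 1.7331

Multiply the model equation by X_{t-k} and take expectations. With theta_0 = psi_0 = 1 and psi_j the MA(infinity) weights, this gives
  gamma(k) - sum_i phi_i gamma(k-i) = c_k,
  c_k = sigma^2 * sum_{j=k..q} theta_j psi_{j-k}   (c_k = 0 for k > q),
using gamma(-m) = gamma(m).
Pure AR (q = 0): c_0 = sigma^2 = 4, c_k = 0 for k >= 1.
Equations for k = 0 and k = 1 (AR order 1):
  gamma(0) = phi_1 gamma(1) + c_0
  gamma(1) = phi_1 gamma(0) + c_1
Substituting the second into the first: gamma(0) (1 - phi_1^2) = c_0 + phi_1 c_1, so
  gamma(0) = c_0 / (1 - phi_1^2) = 4 / (1 - (0.373)^2) = 4 / 0.860871 = 4.646457.
  gamma(1) = phi_1 gamma(0) = (0.373)(4.646457) = 1.733128.
Therefore gamma(1) = 1.7331 (to 4 decimal places).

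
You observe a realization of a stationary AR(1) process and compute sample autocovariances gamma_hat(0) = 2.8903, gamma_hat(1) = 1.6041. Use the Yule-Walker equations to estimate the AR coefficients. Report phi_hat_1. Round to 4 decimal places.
\hat\phi_{1} = 0.5550

The Yule-Walker equations for an AR(p) process read, in matrix form,
  Gamma_p phi = r_p,   with   (Gamma_p)_{ij} = gamma(|i - j|),
                       (r_p)_i = gamma(i),   i,j = 1..p.
Substitute the sample gammas (Toeplitz matrix and right-hand side of size 1):
  Gamma_p = [[2.8903]]
  r_p     = [1.6041]
With p = 1 this is the single equation gamma(0) phi_1 = gamma(1):
  phi_hat_1 = gamma(1) / gamma(0) = 1.6041 / 2.8903 = 0.5550.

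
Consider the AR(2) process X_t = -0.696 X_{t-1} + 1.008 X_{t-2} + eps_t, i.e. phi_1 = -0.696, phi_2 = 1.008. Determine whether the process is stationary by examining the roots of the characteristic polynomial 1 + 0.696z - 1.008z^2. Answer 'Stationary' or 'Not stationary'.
\text{Not stationary}

The AR(p) characteristic polynomial is P(z) = 1 + 0.696z - 1.008z^2.
Stationarity requires all roots to lie outside the unit circle, i.e. |z| > 1 for every root.
Set 1 + (0.696) z + (-1.008) z^2 = 0, i.e. a z^2 + b z + c = 0 with a = -1.008, b = 0.696, c = 1.
Discriminant D = b^2 - 4ac = (0.696)^2 - 4*(-1.008)*1 = 0.484416 - (-4.032) = 4.516416.
D >= 0, so the roots are real: z = (-b +/- sqrt(D)) / (2a) = (-0.696 +/- 2.125186) / (-2.016).
  z_1 = (-0.696 + 2.125186) / (-2.016) = -0.7089,   |z_1| = 0.7089.
  z_2 = (-0.696 - 2.125186) / (-2.016) = 1.3994,   |z_2| = 1.3994.
Moduli of all roots: 0.7089, 1.3994.
All moduli strictly greater than 1? No.
Verdict: Not stationary.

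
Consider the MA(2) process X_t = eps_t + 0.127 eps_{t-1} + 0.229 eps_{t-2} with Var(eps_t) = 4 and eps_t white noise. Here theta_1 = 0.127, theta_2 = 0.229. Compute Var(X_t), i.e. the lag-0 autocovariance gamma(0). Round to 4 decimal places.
\gamma(0) = 4.2743

For an MA(q) process X_t = eps_t + sum_i theta_i eps_{t-i} with
Var(eps_t) = sigma^2, the variance is
  gamma(0) = sigma^2 * (1 + sum_i theta_i^2).
  sum_i theta_i^2 = (0.127)^2 + (0.229)^2 = 0.016129 + 0.052441 = 0.06857.
  gamma(0) = 4 * (1 + 0.06857) = 4 * 1.06857 = 4.27428, which rounds to 4.2743.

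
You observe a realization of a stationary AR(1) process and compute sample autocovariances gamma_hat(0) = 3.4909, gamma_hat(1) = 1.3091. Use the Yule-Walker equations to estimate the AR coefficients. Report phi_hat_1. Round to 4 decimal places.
\hat\phi_{1} = 0.3750

The Yule-Walker equations for an AR(p) process read, in matrix form,
  Gamma_p phi = r_p,   with   (Gamma_p)_{ij} = gamma(|i - j|),
                       (r_p)_i = gamma(i),   i,j = 1..p.
Substitute the sample gammas (Toeplitz matrix and right-hand side of size 1):
  Gamma_p = [[3.4909]]
  r_p     = [1.3091]
With p = 1 this is the single equation gamma(0) phi_1 = gamma(1):
  phi_hat_1 = gamma(1) / gamma(0) = 1.3091 / 3.4909 = 0.3750.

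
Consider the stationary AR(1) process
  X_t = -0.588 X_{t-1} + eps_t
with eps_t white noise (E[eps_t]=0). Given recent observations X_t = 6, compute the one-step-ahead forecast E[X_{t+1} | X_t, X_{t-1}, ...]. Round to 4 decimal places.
E[X_{t+1} \mid \mathcal F_t] = -3.5280

For an AR(p) model X_t = c + sum_i phi_i X_{t-i} + eps_t, the
one-step-ahead conditional mean is
  E[X_{t+1} | X_t, ...] = c + sum_i phi_i X_{t+1-i}.
Substitute known values:
  E[X_{t+1} | ...] = (-0.588) * (6)
                   = -3.5280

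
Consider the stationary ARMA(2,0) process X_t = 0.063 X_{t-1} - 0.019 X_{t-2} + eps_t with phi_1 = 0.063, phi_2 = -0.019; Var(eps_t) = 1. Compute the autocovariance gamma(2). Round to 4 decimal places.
\gamma(2) = -0.0152

Multiply the model equation by X_{t-k} and take expectations. With theta_0 = psi_0 = 1 and psi_j the MA(infinity) weights, this gives
  gamma(k) - sum_i phi_i gamma(k-i) = c_k,
  c_k = sigma^2 * sum_{j=k..q} theta_j psi_{j-k}   (c_k = 0 for k > q),
using gamma(-m) = gamma(m).
Pure AR (q = 0): c_0 = sigma^2 = 1, c_k = 0 for k >= 1.
Equations for k = 0, 1, 2 (AR order 2, c_2 = 0):
  (E0) gamma(0) = phi_1 gamma(1) + phi_2 gamma(2) + c_0
  (E1) gamma(1) = phi_1 gamma(0) + phi_2 gamma(1) + c_1
  (E2) gamma(2) = phi_1 gamma(1) + phi_2 gamma(0)
From (E1): gamma(1) = A gamma(0) + B with
  A = phi_1 / (1 - phi_2) = 0.063 / 1.019 = 0.061825,   B = c_1 / (1 - phi_2) = 0 / 1.019 = 0.
Insert (E2) into (E0): gamma(0) (1 - phi_2^2) = phi_1 (1 + phi_2) gamma(1) + c_0.
  phi_1 (1 + phi_2) = (0.063)(0.981) = 0.061803,   1 - phi_2^2 = 0.999639.
Replace gamma(1) by A gamma(0) + B and collect gamma(0):
  gamma(0) [0.999639 - (0.061803)(0.061825)] = c_0 = 1
  gamma(0) * 0.995818 = 1
  gamma(0) = 1 / 0.995818 = 1.0042.
  gamma(1) = A gamma(0) = (0.061825)(1.0042) = 0.062085.
  gamma(2) = phi_1 gamma(1) + phi_2 gamma(0) = (0.063)(0.062085) + (-0.019)(1.0042) = -0.015168.
Therefore gamma(2) = -0.0152 (to 4 decimal places).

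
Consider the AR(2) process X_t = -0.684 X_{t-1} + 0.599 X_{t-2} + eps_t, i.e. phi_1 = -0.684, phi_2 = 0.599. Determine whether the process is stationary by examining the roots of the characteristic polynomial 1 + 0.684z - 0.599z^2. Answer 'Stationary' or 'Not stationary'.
\text{Not stationary}

The AR(p) characteristic polynomial is P(z) = 1 + 0.684z - 0.599z^2.
Stationarity requires all roots to lie outside the unit circle, i.e. |z| > 1 for every root.
Set 1 + (0.684) z + (-0.599) z^2 = 0, i.e. a z^2 + b z + c = 0 with a = -0.599, b = 0.684, c = 1.
Discriminant D = b^2 - 4ac = (0.684)^2 - 4*(-0.599)*1 = 0.467856 - (-2.396) = 2.863856.
D >= 0, so the roots are real: z = (-b +/- sqrt(D)) / (2a) = (-0.684 +/- 1.692293) / (-1.198).
  z_1 = (-0.684 + 1.692293) / (-1.198) = -0.8416,   |z_1| = 0.8416.
  z_2 = (-0.684 - 1.692293) / (-1.198) = 1.9836,   |z_2| = 1.9836.
Moduli of all roots: 0.8416, 1.9836.
All moduli strictly greater than 1? No.
Verdict: Not stationary.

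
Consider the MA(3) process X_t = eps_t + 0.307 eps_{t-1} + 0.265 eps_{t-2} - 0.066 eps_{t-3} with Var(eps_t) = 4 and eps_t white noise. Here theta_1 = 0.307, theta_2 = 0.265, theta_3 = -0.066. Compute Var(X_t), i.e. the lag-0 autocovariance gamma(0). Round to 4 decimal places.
\gamma(0) = 4.6753

For an MA(q) process X_t = eps_t + sum_i theta_i eps_{t-i} with
Var(eps_t) = sigma^2, the variance is
  gamma(0) = sigma^2 * (1 + sum_i theta_i^2).
  sum_i theta_i^2 = (0.307)^2 + (0.265)^2 + (-0.066)^2 = 0.094249 + 0.070225 + 0.004356 = 0.16883.
  gamma(0) = 4 * (1 + 0.16883) = 4 * 1.16883 = 4.67532, which rounds to 4.6753.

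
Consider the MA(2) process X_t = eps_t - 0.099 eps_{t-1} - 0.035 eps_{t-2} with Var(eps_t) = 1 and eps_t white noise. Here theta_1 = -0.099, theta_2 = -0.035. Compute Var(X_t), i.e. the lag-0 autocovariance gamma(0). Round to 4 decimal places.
\gamma(0) = 1.0110

For an MA(q) process X_t = eps_t + sum_i theta_i eps_{t-i} with
Var(eps_t) = sigma^2, the variance is
  gamma(0) = sigma^2 * (1 + sum_i theta_i^2).
  sum_i theta_i^2 = (-0.099)^2 + (-0.035)^2 = 0.009801 + 0.001225 = 0.011026.
  gamma(0) = 1 * (1 + 0.011026) = 1 * 1.011026 = 1.011026, which rounds to 1.0110.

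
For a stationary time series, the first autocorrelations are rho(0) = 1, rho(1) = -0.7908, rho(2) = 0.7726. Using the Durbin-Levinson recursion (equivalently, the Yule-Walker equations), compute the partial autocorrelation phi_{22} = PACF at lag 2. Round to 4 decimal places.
\phi_{22} = 0.3930

The PACF at lag k is phi_{kk}, the last component of the solution
to the Yule-Walker system G_k phi = r_k where
  (G_k)_{ij} = rho(|i - j|), (r_k)_i = rho(i), i,j = 1..k.
Equivalently, Durbin-Levinson gives phi_{kk} iteratively:
  phi_{11} = rho(1)
  phi_{kk} = [rho(k) - sum_{j=1..k-1} phi_{k-1,j} rho(k-j)]
            / [1 - sum_{j=1..k-1} phi_{k-1,j} rho(j)],
  phi_{k,j} = phi_{k-1,j} - phi_{kk} phi_{k-1,k-j},  j = 1..k-1.
Step k = 1:
  phi_11 = rho(1) = -0.7908.
Step k = 2:
  phi_22 = [rho(2) - phi_11 rho(1)] / [1 - phi_11 rho(1)] = [0.7726 - (-0.7908)(-0.7908)] / [1 - (-0.7908)(-0.7908)]
         = 0.14723536 / 0.37463536 = 0.393.
Therefore phi_{22} = 0.3930.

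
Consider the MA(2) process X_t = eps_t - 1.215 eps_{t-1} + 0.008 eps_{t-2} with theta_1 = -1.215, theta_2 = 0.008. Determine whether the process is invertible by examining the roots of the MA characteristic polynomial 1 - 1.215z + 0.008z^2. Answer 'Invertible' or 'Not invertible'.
\text{Not invertible}

The MA(q) characteristic polynomial is P(z) = 1 - 1.215z + 0.008z^2.
Invertibility requires all roots to lie outside the unit circle, i.e. |z| > 1 for every root.
Set 1 + (-1.215) z + (0.008) z^2 = 0, i.e. a z^2 + b z + c = 0 with a = 0.008, b = -1.215, c = 1.
Discriminant D = b^2 - 4ac = (-1.215)^2 - 4*(0.008)*1 = 1.476225 - (0.032) = 1.444225.
D >= 0, so the roots are real: z = (-b +/- sqrt(D)) / (2a) = (1.215 +/- 1.201759) / (0.016).
  z_1 = (1.215 + 1.201759) / (0.016) = 151.0474,   |z_1| = 151.0474.
  z_2 = (1.215 - 1.201759) / (0.016) = 0.8276,   |z_2| = 0.8276.
Moduli of all roots: 151.0474, 0.8276.
All moduli strictly greater than 1? No.
Verdict: Not invertible.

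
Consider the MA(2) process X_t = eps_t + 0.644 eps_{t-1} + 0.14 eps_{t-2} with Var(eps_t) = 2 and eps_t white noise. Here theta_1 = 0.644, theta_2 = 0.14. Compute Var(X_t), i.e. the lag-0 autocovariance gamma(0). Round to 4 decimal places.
\gamma(0) = 2.8687

For an MA(q) process X_t = eps_t + sum_i theta_i eps_{t-i} with
Var(eps_t) = sigma^2, the variance is
  gamma(0) = sigma^2 * (1 + sum_i theta_i^2).
  sum_i theta_i^2 = (0.644)^2 + (0.14)^2 = 0.414736 + 0.0196 = 0.434336.
  gamma(0) = 2 * (1 + 0.434336) = 2 * 1.434336 = 2.868672, which rounds to 2.8687.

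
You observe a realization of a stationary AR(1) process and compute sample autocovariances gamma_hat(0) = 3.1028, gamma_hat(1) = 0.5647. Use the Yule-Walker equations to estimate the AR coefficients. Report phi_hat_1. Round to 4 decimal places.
\hat\phi_{1} = 0.1820

The Yule-Walker equations for an AR(p) process read, in matrix form,
  Gamma_p phi = r_p,   with   (Gamma_p)_{ij} = gamma(|i - j|),
                       (r_p)_i = gamma(i),   i,j = 1..p.
Substitute the sample gammas (Toeplitz matrix and right-hand side of size 1):
  Gamma_p = [[3.1028]]
  r_p     = [0.5647]
With p = 1 this is the single equation gamma(0) phi_1 = gamma(1):
  phi_hat_1 = gamma(1) / gamma(0) = 0.5647 / 3.1028 = 0.1820.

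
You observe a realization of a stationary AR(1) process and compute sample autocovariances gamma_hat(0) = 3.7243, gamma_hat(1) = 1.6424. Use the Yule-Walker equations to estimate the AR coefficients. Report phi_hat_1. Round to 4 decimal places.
\hat\phi_{1} = 0.4410

The Yule-Walker equations for an AR(p) process read, in matrix form,
  Gamma_p phi = r_p,   with   (Gamma_p)_{ij} = gamma(|i - j|),
                       (r_p)_i = gamma(i),   i,j = 1..p.
Substitute the sample gammas (Toeplitz matrix and right-hand side of size 1):
  Gamma_p = [[3.7243]]
  r_p     = [1.6424]
With p = 1 this is the single equation gamma(0) phi_1 = gamma(1):
  phi_hat_1 = gamma(1) / gamma(0) = 1.6424 / 3.7243 = 0.4410.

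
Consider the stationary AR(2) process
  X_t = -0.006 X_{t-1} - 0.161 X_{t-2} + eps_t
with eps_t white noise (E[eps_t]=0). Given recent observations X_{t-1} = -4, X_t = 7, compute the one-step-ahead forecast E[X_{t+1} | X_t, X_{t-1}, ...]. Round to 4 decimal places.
E[X_{t+1} \mid \mathcal F_t] = 0.6020

For an AR(p) model X_t = c + sum_i phi_i X_{t-i} + eps_t, the
one-step-ahead conditional mean is
  E[X_{t+1} | X_t, ...] = c + sum_i phi_i X_{t+1-i}.
Substitute known values:
  E[X_{t+1} | ...] = (-0.006) * (7) + (-0.161) * (-4)
                   = 0.6020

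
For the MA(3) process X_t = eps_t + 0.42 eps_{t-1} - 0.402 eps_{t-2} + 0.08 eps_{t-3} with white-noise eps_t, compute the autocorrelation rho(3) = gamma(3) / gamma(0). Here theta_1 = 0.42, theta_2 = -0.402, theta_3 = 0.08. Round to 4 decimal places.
\rho(3) = 0.0595

For an MA(q) process with theta_0 = 1, the autocovariance is
  gamma(k) = sigma^2 * sum_{i=0..q-k} theta_i * theta_{i+k},
and rho(k) = gamma(k) / gamma(0). Sigma^2 cancels.
  numerator   = (1)*(0.08) = 0.08.
  denominator = (1)^2 + (0.42)^2 + (-0.402)^2 + (0.08)^2 = 1.344404.
  rho(3) = 0.08 / 1.344404 = 0.0595.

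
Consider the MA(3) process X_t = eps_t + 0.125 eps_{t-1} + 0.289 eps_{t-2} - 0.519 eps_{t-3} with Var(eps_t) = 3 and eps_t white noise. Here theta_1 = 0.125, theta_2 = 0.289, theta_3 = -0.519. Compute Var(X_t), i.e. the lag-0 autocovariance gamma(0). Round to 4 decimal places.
\gamma(0) = 4.1055

For an MA(q) process X_t = eps_t + sum_i theta_i eps_{t-i} with
Var(eps_t) = sigma^2, the variance is
  gamma(0) = sigma^2 * (1 + sum_i theta_i^2).
  sum_i theta_i^2 = (0.125)^2 + (0.289)^2 + (-0.519)^2 = 0.015625 + 0.083521 + 0.269361 = 0.368507.
  gamma(0) = 3 * (1 + 0.368507) = 3 * 1.368507 = 4.105521, which rounds to 4.1055.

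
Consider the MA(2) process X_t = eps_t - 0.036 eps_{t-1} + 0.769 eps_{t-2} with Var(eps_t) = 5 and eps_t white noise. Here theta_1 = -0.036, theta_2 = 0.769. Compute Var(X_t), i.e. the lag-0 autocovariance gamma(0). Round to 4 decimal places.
\gamma(0) = 7.9633

For an MA(q) process X_t = eps_t + sum_i theta_i eps_{t-i} with
Var(eps_t) = sigma^2, the variance is
  gamma(0) = sigma^2 * (1 + sum_i theta_i^2).
  sum_i theta_i^2 = (-0.036)^2 + (0.769)^2 = 0.001296 + 0.591361 = 0.592657.
  gamma(0) = 5 * (1 + 0.592657) = 5 * 1.592657 = 7.963285, which rounds to 7.9633.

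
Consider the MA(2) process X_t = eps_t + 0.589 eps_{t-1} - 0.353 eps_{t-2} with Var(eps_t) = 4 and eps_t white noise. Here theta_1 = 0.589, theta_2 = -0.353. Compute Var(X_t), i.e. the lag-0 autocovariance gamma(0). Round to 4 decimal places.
\gamma(0) = 5.8861

For an MA(q) process X_t = eps_t + sum_i theta_i eps_{t-i} with
Var(eps_t) = sigma^2, the variance is
  gamma(0) = sigma^2 * (1 + sum_i theta_i^2).
  sum_i theta_i^2 = (0.589)^2 + (-0.353)^2 = 0.346921 + 0.124609 = 0.47153.
  gamma(0) = 4 * (1 + 0.47153) = 4 * 1.47153 = 5.88612, which rounds to 5.8861.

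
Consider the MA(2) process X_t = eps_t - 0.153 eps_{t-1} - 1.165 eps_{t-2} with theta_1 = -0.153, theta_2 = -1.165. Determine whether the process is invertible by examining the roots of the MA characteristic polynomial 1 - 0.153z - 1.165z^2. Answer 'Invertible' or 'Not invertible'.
\text{Not invertible}

The MA(q) characteristic polynomial is P(z) = 1 - 0.153z - 1.165z^2.
Invertibility requires all roots to lie outside the unit circle, i.e. |z| > 1 for every root.
Set 1 + (-0.153) z + (-1.165) z^2 = 0, i.e. a z^2 + b z + c = 0 with a = -1.165, b = -0.153, c = 1.
Discriminant D = b^2 - 4ac = (-0.153)^2 - 4*(-1.165)*1 = 0.023409 - (-4.66) = 4.683409.
D >= 0, so the roots are real: z = (-b +/- sqrt(D)) / (2a) = (0.153 +/- 2.164119) / (-2.33).
  z_1 = (0.153 + 2.164119) / (-2.33) = -0.9945,   |z_1| = 0.9945.
  z_2 = (0.153 - 2.164119) / (-2.33) = 0.8631,   |z_2| = 0.8631.
Moduli of all roots: 0.9945, 0.8631.
All moduli strictly greater than 1? No.
Verdict: Not invertible.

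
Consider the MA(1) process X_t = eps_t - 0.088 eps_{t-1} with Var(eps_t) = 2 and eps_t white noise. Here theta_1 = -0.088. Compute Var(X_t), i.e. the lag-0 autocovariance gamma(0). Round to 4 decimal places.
\gamma(0) = 2.0155

For an MA(q) process X_t = eps_t + sum_i theta_i eps_{t-i} with
Var(eps_t) = sigma^2, the variance is
  gamma(0) = sigma^2 * (1 + sum_i theta_i^2).
  sum_i theta_i^2 = (-0.088)^2 = 0.007744.
  gamma(0) = 2 * (1 + 0.007744) = 2 * 1.007744 = 2.015488, which rounds to 2.0155.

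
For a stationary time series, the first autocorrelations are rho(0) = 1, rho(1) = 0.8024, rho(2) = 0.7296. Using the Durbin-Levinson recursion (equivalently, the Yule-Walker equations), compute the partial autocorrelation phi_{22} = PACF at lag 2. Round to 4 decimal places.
\phi_{22} = 0.2408

The PACF at lag k is phi_{kk}, the last component of the solution
to the Yule-Walker system G_k phi = r_k where
  (G_k)_{ij} = rho(|i - j|), (r_k)_i = rho(i), i,j = 1..k.
Equivalently, Durbin-Levinson gives phi_{kk} iteratively:
  phi_{11} = rho(1)
  phi_{kk} = [rho(k) - sum_{j=1..k-1} phi_{k-1,j} rho(k-j)]
            / [1 - sum_{j=1..k-1} phi_{k-1,j} rho(j)],
  phi_{k,j} = phi_{k-1,j} - phi_{kk} phi_{k-1,k-j},  j = 1..k-1.
Step k = 1:
  phi_11 = rho(1) = 0.8024.
Step k = 2:
  phi_22 = [rho(2) - phi_11 rho(1)] / [1 - phi_11 rho(1)] = [0.7296 - (0.8024)(0.8024)] / [1 - (0.8024)(0.8024)]
         = 0.08575424 / 0.35615424 = 0.2408.
Therefore phi_{22} = 0.2408.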